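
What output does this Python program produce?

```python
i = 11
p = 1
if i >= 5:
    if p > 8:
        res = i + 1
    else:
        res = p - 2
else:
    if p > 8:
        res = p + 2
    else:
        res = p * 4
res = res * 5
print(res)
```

-5

i=11, p=1
i >= 5 is True; p > 8 is False
→ res = p - 2 = -1
res = (-1)*5 = -5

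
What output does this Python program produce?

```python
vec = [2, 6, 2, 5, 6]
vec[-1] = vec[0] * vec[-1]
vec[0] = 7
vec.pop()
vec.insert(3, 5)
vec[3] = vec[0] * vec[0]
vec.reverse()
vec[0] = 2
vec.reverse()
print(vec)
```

vec[-1] = vec[0]*vec[-1] = 2*6 = 12 → [2, 6, 2, 5, 12]
vec[0] = 7 → [7, 6, 2, 5, 12]
pop() removes 12 → [7, 6, 2, 5]
insert 5 at 3 → [7, 6, 2, 5, 5]
vec[3] = vec[0]*vec[0] = 7*7 = 49 → [7, 6, 2, 49, 5]
reverse → [5, 49, 2, 6, 7]
vec[0] = 2 → [2, 49, 2, 6, 7]
reverse → [7, 6, 2, 49, 2]

[7, 6, 2, 49, 2]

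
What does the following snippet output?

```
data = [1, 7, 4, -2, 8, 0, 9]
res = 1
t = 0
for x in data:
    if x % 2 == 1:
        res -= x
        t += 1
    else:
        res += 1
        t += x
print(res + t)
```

1

x=1: odd, res = 1-1 = 0; t=1
x=7: odd, res = 0-7 = -7; t=2
x=4: not odd, res = (-7)+1 = -6; t=6
x=-2: not odd, res = (-6)+1 = -5; t=4
x=8: not odd, res = (-5)+1 = -4; t=12
x=0: not odd, res = (-4)+1 = -3; t=12
x=9: odd, res = (-3)-9 = -12; t=13
res+t = (-12)+13 = 1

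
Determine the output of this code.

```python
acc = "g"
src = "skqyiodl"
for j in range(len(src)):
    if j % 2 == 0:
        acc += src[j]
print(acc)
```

gsqid

j=0: add 's' → 'gs'
j=1: skip
j=2: add 'q' → 'gsq'
j=3: skip
j=4: add 'i' → 'gsqi'
j=5: skip
j=6: add 'd' → 'gsqid'
j=7: skip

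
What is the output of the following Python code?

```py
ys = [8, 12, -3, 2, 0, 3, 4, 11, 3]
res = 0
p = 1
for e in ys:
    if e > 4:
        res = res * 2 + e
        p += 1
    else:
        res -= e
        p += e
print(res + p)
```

65

e=8: >4, res = 0*2+8 = 8; p=2
e=12: >4, res = 8*2+12 = 28; p=3
e=-3: not >4, res = 28-(-3) = 31; p=0
e=2: not >4, res = 31-2 = 29; p=2
e=0: not >4, res = 29-0 = 29; p=2
e=3: not >4, res = 29-3 = 26; p=5
e=4: not >4, res = 26-4 = 22; p=9
e=11: >4, res = 22*2+11 = 55; p=10
e=3: not >4, res = 55-3 = 52; p=13
res+p = 52+13 = 65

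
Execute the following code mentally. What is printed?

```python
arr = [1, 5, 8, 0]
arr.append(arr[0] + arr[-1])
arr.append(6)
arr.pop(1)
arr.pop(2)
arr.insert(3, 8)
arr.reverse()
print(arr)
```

append arr[0]+arr[-1] = 1+0 = 1 → [1, 5, 8, 0, 1]
append 6 → [1, 5, 8, 0, 1, 6]
pop(1) removes 5 → [1, 8, 0, 1, 6]
pop(2) removes 0 → [1, 8, 1, 6]
insert 8 at 3 → [1, 8, 1, 8, 6]
reverse → [6, 8, 1, 8, 1]

[6, 8, 1, 8, 1]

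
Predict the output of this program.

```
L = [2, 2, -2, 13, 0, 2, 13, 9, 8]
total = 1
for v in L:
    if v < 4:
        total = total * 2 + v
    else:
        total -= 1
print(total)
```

v=2: <4, total = 1*2+2 = 4
v=2: <4, total = 4*2+2 = 10
v=-2: <4, total = 10*2+(-2) = 18
v=13: not <4, total = 18-1 = 17
v=0: <4, total = 17*2+0 = 34
v=2: <4, total = 34*2+2 = 70
v=13: not <4, total = 70-1 = 69
v=9: not <4, total = 69-1 = 68
v=8: not <4, total = 68-1 = 67

67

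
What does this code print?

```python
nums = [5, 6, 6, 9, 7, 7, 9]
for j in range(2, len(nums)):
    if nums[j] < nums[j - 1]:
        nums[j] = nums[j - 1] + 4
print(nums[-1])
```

21

j=2: 6>=6, unchanged → [5, 6, 6, 9, 7, 7, 9]
j=3: 9>=6, unchanged → [5, 6, 6, 9, 7, 7, 9]
j=4: 7<9, nums[4] = 9+4 = 13 → [5, 6, 6, 9, 13, 7, 9]
j=5: 7<13, nums[5] = 13+4 = 17 → [5, 6, 6, 9, 13, 17, 9]
j=6: 9<17, nums[6] = 17+4 = 21 → [5, 6, 6, 9, 13, 17, 21]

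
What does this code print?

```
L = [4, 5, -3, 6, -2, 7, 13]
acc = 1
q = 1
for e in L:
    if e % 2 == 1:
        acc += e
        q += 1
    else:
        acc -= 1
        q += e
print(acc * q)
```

260

e=4: not odd, acc = 1-1 = 0; q=5
e=5: odd, acc = 0+5 = 5; q=6
e=-3: odd, acc = 5+(-3) = 2; q=7
e=6: not odd, acc = 2-1 = 1; q=13
e=-2: not odd, acc = 1-1 = 0; q=11
e=7: odd, acc = 0+7 = 7; q=12
e=13: odd, acc = 7+13 = 20; q=13
acc*q = 20*13 = 260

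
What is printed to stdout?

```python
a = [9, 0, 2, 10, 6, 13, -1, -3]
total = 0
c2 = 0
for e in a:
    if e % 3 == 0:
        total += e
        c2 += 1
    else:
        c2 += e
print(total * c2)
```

e=9: %3==0, total = 0+9 = 9; c2=1
e=0: %3==0, total = 9+0 = 9; c2=2
e=2: not %3==0; c2=4
e=10: not %3==0; c2=14
e=6: %3==0, total = 9+6 = 15; c2=15
e=13: not %3==0; c2=28
e=-1: not %3==0; c2=27
e=-3: %3==0, total = 15+(-3) = 12; c2=28
total*c2 = 12*28 = 336

336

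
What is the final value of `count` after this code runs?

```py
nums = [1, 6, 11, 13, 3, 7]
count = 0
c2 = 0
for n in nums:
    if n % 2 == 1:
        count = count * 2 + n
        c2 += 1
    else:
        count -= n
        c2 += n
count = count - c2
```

n=1: odd, count = 0*2+1 = 1; c2=1
n=6: not odd, count = 1-6 = -5; c2=7
n=11: odd, count = (-5)*2+11 = 1; c2=8
n=13: odd, count = 1*2+13 = 15; c2=9
n=3: odd, count = 15*2+3 = 33; c2=10
n=7: odd, count = 33*2+7 = 73; c2=11
count-c2 = 73-11 = 62

62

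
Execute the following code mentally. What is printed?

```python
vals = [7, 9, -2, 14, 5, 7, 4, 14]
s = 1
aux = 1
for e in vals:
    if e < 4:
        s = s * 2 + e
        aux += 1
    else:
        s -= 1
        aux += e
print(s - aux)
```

-71

e=7: not <4, s = 1-1 = 0; aux=8
e=9: not <4, s = 0-1 = -1; aux=17
e=-2: <4, s = (-1)*2+(-2) = -4; aux=18
e=14: not <4, s = (-4)-1 = -5; aux=32
e=5: not <4, s = (-5)-1 = -6; aux=37
e=7: not <4, s = (-6)-1 = -7; aux=44
e=4: not <4, s = (-7)-1 = -8; aux=48
e=14: not <4, s = (-8)-1 = -9; aux=62
s-aux = (-9)-62 = -71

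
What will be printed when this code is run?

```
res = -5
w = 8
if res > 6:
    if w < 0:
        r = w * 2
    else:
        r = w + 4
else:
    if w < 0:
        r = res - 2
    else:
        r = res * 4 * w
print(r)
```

-160

res=-5, w=8
res > 6 is False; w < 0 is False
→ r = res * 4 * w = -160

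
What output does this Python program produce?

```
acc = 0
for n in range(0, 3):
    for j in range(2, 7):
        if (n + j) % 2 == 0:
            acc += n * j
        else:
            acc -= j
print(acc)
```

4

n=0,j=2: even sum, acc = 0+0 = 0
n=0,j=3: odd sum, acc = 0-3 = -3
n=0,j=4: even sum, acc = (-3)+0 = -3
n=0,j=5: odd sum, acc = (-3)-5 = -8
n=0,j=6: even sum, acc = (-8)+0 = -8
n=1,j=2: odd sum, acc = (-8)-2 = -10
n=1,j=3: even sum, acc = (-10)+3 = -7
n=1,j=4: odd sum, acc = (-7)-4 = -11
n=1,j=5: even sum, acc = (-11)+5 = -6
n=1,j=6: odd sum, acc = (-6)-6 = -12
n=2,j=2: even sum, acc = (-12)+4 = -8
n=2,j=3: odd sum, acc = (-8)-3 = -11
n=2,j=4: even sum, acc = (-11)+8 = -3
n=2,j=5: odd sum, acc = (-3)-5 = -8
n=2,j=6: even sum, acc = (-8)+12 = 4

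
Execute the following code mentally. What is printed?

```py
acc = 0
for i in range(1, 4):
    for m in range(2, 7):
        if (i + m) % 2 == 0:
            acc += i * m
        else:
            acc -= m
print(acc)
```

24

i=1,m=2: odd sum, acc = 0-2 = -2
i=1,m=3: even sum, acc = (-2)+3 = 1
i=1,m=4: odd sum, acc = 1-4 = -3
i=1,m=5: even sum, acc = (-3)+5 = 2
i=1,m=6: odd sum, acc = 2-6 = -4
i=2,m=2: even sum, acc = (-4)+4 = 0
i=2,m=3: odd sum, acc = 0-3 = -3
i=2,m=4: even sum, acc = (-3)+8 = 5
i=2,m=5: odd sum, acc = 5-5 = 0
i=2,m=6: even sum, acc = 0+12 = 12
i=3,m=2: odd sum, acc = 12-2 = 10
i=3,m=3: even sum, acc = 10+9 = 19
i=3,m=4: odd sum, acc = 19-4 = 15
i=3,m=5: even sum, acc = 15+15 = 30
i=3,m=6: odd sum, acc = 30-6 = 24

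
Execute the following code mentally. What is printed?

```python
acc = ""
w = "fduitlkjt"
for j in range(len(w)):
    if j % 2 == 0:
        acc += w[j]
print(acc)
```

j=0: add 'f' → 'f'
j=1: skip
j=2: add 'u' → 'fu'
j=3: skip
j=4: add 't' → 'fut'
j=5: skip
j=6: add 'k' → 'futk'
j=7: skip
j=8: add 't' → 'futkt'

futkt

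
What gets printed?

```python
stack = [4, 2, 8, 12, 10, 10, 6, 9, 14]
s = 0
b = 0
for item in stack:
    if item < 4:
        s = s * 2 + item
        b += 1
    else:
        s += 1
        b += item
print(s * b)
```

item=4: not <4, s = 0+1 = 1; b=4
item=2: <4, s = 1*2+2 = 4; b=5
item=8: not <4, s = 4+1 = 5; b=13
item=12: not <4, s = 5+1 = 6; b=25
item=10: not <4, s = 6+1 = 7; b=35
item=10: not <4, s = 7+1 = 8; b=45
item=6: not <4, s = 8+1 = 9; b=51
item=9: not <4, s = 9+1 = 10; b=60
item=14: not <4, s = 10+1 = 11; b=74
s*b = 11*74 = 814

814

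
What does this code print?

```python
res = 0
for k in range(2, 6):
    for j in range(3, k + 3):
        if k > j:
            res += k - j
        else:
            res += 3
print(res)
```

37

k=2,j=3: not 2>3, res = 0+3 = 3
k=2,j=4: not 2>4, res = 3+3 = 6
k=3,j=3: not 3>3, res = 6+3 = 9
k=3,j=4: not 3>4, res = 9+3 = 12
k=3,j=5: not 3>5, res = 12+3 = 15
k=4,j=3: 4>3, res = 15+1 = 16
k=4,j=4: not 4>4, res = 16+3 = 19
k=4,j=5: not 4>5, res = 19+3 = 22
k=4,j=6: not 4>6, res = 22+3 = 25
k=5,j=3: 5>3, res = 25+2 = 27
k=5,j=4: 5>4, res = 27+1 = 28
k=5,j=5: not 5>5, res = 28+3 = 31
k=5,j=6: not 5>6, res = 31+3 = 34
k=5,j=7: not 5>7, res = 34+3 = 37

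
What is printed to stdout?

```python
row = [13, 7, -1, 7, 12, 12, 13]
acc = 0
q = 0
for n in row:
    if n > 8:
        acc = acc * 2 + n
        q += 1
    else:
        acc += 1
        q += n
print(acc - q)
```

196

n=13: >8, acc = 0*2+13 = 13; q=1
n=7: not >8, acc = 13+1 = 14; q=8
n=-1: not >8, acc = 14+1 = 15; q=7
n=7: not >8, acc = 15+1 = 16; q=14
n=12: >8, acc = 16*2+12 = 44; q=15
n=12: >8, acc = 44*2+12 = 100; q=16
n=13: >8, acc = 100*2+13 = 213; q=17
acc-q = 213-17 = 196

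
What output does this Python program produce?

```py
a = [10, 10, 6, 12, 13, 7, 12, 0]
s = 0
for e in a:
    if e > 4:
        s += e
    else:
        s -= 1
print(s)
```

69

e=10: >4, s = 0+10 = 10
e=10: >4, s = 10+10 = 20
e=6: >4, s = 20+6 = 26
e=12: >4, s = 26+12 = 38
e=13: >4, s = 38+13 = 51
e=7: >4, s = 51+7 = 58
e=12: >4, s = 58+12 = 70
e=0: not >4, s = 70-1 = 69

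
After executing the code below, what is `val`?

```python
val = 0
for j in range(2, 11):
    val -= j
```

-54

j=2: val = 0-2 = -2
j=3: val = (-2)-3 = -5
j=4: val = (-5)-4 = -9
j=5: val = (-9)-5 = -14
j=6: val = (-14)-6 = -20
j=7: val = (-20)-7 = -27
j=8: val = (-27)-8 = -35
j=9: val = (-35)-9 = -44
j=10: val = (-44)-10 = -54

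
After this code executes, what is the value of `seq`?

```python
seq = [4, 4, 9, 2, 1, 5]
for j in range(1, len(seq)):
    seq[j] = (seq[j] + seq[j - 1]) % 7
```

j=1: seq[1] = (4+4)%7 = 1 → [4, 1, 9, 2, 1, 5]
j=2: seq[2] = (9+1)%7 = 3 → [4, 1, 3, 2, 1, 5]
j=3: seq[3] = (2+3)%7 = 5 → [4, 1, 3, 5, 1, 5]
j=4: seq[4] = (1+5)%7 = 6 → [4, 1, 3, 5, 6, 5]
j=5: seq[5] = (5+6)%7 = 4 → [4, 1, 3, 5, 6, 4]

[4, 1, 3, 5, 6, 4]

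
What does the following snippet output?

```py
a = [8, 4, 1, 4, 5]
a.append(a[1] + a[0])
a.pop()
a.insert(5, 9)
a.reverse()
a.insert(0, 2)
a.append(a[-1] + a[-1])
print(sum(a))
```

49

append a[1]+a[0] = 4+8 = 12 → [8, 4, 1, 4, 5, 12]
pop() removes 12 → [8, 4, 1, 4, 5]
insert 9 at 5 → [8, 4, 1, 4, 5, 9]
reverse → [9, 5, 4, 1, 4, 8]
insert 2 at 0 → [2, 9, 5, 4, 1, 4, 8]
append a[-1]+a[-1] = 8+8 = 16 → [2, 9, 5, 4, 1, 4, 8, 16]
sum = 49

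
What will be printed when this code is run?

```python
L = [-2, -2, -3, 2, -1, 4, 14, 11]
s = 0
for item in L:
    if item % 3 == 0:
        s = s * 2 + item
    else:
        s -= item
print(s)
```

-25

item=-2: not %3==0, s = 0-(-2) = 2
item=-2: not %3==0, s = 2-(-2) = 4
item=-3: %3==0, s = 4*2+(-3) = 5
item=2: not %3==0, s = 5-2 = 3
item=-1: not %3==0, s = 3-(-1) = 4
item=4: not %3==0, s = 4-4 = 0
item=14: not %3==0, s = 0-14 = -14
item=11: not %3==0, s = (-14)-11 = -25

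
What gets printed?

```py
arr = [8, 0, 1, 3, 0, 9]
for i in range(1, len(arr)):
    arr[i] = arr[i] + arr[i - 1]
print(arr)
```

i=1: arr[1] = 0+8 = 8 → [8, 8, 1, 3, 0, 9]
i=2: arr[2] = 1+8 = 9 → [8, 8, 9, 3, 0, 9]
i=3: arr[3] = 3+9 = 12 → [8, 8, 9, 12, 0, 9]
i=4: arr[4] = 0+12 = 12 → [8, 8, 9, 12, 12, 9]
i=5: arr[5] = 9+12 = 21 → [8, 8, 9, 12, 12, 21]

[8, 8, 9, 12, 12, 21]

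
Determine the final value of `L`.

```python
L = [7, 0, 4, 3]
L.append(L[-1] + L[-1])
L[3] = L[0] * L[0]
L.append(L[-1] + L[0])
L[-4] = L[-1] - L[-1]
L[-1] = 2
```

[7, 0, 0, 49, 6, 2]

append L[-1]+L[-1] = 3+3 = 6 → [7, 0, 4, 3, 6]
L[3] = L[0]*L[0] = 7*7 = 49 → [7, 0, 4, 49, 6]
append L[-1]+L[0] = 6+7 = 13 → [7, 0, 4, 49, 6, 13]
L[-4] = L[-1]-L[-1] = 13-13 = 0 → [7, 0, 0, 49, 6, 13]
L[-1] = 2 → [7, 0, 0, 49, 6, 2]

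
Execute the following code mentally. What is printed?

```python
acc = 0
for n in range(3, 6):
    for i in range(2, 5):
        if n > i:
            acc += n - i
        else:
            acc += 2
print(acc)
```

16

n=3,i=2: 3>2, acc = 0+1 = 1
n=3,i=3: not 3>3, acc = 1+2 = 3
n=3,i=4: not 3>4, acc = 3+2 = 5
n=4,i=2: 4>2, acc = 5+2 = 7
n=4,i=3: 4>3, acc = 7+1 = 8
n=4,i=4: not 4>4, acc = 8+2 = 10
n=5,i=2: 5>2, acc = 10+3 = 13
n=5,i=3: 5>3, acc = 13+2 = 15
n=5,i=4: 5>4, acc = 15+1 = 16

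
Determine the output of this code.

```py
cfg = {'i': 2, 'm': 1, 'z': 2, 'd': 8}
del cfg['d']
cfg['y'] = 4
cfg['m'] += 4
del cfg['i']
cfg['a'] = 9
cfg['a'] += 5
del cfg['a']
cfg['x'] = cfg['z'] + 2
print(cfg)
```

del 'd' → {'i': 2, 'm': 1, 'z': 2}
cfg['y'] = 4 → {'i': 2, 'm': 1, 'z': 2, 'y': 4}
cfg['m'] = 1+4 = 5 → {'i': 2, 'm': 5, 'z': 2, 'y': 4}
del 'i' → {'m': 5, 'z': 2, 'y': 4}
cfg['a'] = 9 → {'m': 5, 'z': 2, 'y': 4, 'a': 9}
cfg['a'] = 9+5 = 14 → {'m': 5, 'z': 2, 'y': 4, 'a': 14}
del 'a' → {'m': 5, 'z': 2, 'y': 4}
cfg['x'] = cfg['z']+2 = 4 → {'m': 5, 'z': 2, 'y': 4, 'x': 4}

{'m': 5, 'z': 2, 'y': 4, 'x': 4}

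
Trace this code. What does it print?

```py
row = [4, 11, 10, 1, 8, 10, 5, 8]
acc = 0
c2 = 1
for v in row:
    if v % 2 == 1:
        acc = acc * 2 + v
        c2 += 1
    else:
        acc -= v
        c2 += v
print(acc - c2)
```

v=4: not odd, acc = 0-4 = -4; c2=5
v=11: odd, acc = (-4)*2+11 = 3; c2=6
v=10: not odd, acc = 3-10 = -7; c2=16
v=1: odd, acc = (-7)*2+1 = -13; c2=17
v=8: not odd, acc = (-13)-8 = -21; c2=25
v=10: not odd, acc = (-21)-10 = -31; c2=35
v=5: odd, acc = (-31)*2+5 = -57; c2=36
v=8: not odd, acc = (-57)-8 = -65; c2=44
acc-c2 = (-65)-44 = -109

-109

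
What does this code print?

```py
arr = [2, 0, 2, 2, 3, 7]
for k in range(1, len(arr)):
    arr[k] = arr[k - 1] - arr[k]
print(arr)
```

[2, 2, 0, -2, -5, -12]

k=1: arr[1] = 2-0 = 2 → [2, 2, 2, 2, 3, 7]
k=2: arr[2] = 2-2 = 0 → [2, 2, 0, 2, 3, 7]
k=3: arr[3] = 0-2 = -2 → [2, 2, 0, -2, 3, 7]
k=4: arr[4] = (-2)-3 = -5 → [2, 2, 0, -2, -5, 7]
k=5: arr[5] = (-5)-7 = -12 → [2, 2, 0, -2, -5, -12]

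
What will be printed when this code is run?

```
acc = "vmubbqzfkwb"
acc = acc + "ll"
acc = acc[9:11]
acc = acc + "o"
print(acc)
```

wbo

+ 'll' → 'vmubbqzfkwbll'
slice [9:11] → 'wb'
+ 'o' → 'wbo'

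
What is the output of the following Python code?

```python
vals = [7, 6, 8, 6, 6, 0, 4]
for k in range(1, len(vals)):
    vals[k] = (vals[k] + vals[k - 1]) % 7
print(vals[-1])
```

k=1: vals[1] = (6+7)%7 = 6 → [7, 6, 8, 6, 6, 0, 4]
k=2: vals[2] = (8+6)%7 = 0 → [7, 6, 0, 6, 6, 0, 4]
k=3: vals[3] = (6+0)%7 = 6 → [7, 6, 0, 6, 6, 0, 4]
k=4: vals[4] = (6+6)%7 = 5 → [7, 6, 0, 6, 5, 0, 4]
k=5: vals[5] = (0+5)%7 = 5 → [7, 6, 0, 6, 5, 5, 4]
k=6: vals[6] = (4+5)%7 = 2 → [7, 6, 0, 6, 5, 5, 2]

2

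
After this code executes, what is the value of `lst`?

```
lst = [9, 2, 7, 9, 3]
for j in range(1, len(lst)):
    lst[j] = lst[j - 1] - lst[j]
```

[9, 7, 0, -9, -12]

j=1: lst[1] = 9-2 = 7 → [9, 7, 7, 9, 3]
j=2: lst[2] = 7-7 = 0 → [9, 7, 0, 9, 3]
j=3: lst[3] = 0-9 = -9 → [9, 7, 0, -9, 3]
j=4: lst[4] = (-9)-3 = -12 → [9, 7, 0, -9, -12]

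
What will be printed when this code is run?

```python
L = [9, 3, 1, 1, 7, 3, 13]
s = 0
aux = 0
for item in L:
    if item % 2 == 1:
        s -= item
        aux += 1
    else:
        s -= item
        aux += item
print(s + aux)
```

item=9: odd, s = 0-9 = -9; aux=1
item=3: odd, s = (-9)-3 = -12; aux=2
item=1: odd, s = (-12)-1 = -13; aux=3
item=1: odd, s = (-13)-1 = -14; aux=4
item=7: odd, s = (-14)-7 = -21; aux=5
item=3: odd, s = (-21)-3 = -24; aux=6
item=13: odd, s = (-24)-13 = -37; aux=7
s+aux = (-37)+7 = -30

-30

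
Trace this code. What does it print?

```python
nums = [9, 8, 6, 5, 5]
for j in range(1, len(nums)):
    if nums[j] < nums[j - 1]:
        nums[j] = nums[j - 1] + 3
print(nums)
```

j=1: 8<9, nums[1] = 9+3 = 12 → [9, 12, 6, 5, 5]
j=2: 6<12, nums[2] = 12+3 = 15 → [9, 12, 15, 5, 5]
j=3: 5<15, nums[3] = 15+3 = 18 → [9, 12, 15, 18, 5]
j=4: 5<18, nums[4] = 18+3 = 21 → [9, 12, 15, 18, 21]

[9, 12, 15, 18, 21]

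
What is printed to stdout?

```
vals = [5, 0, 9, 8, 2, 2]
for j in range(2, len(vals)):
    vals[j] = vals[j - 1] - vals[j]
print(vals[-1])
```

-21

j=2: vals[2] = 0-9 = -9 → [5, 0, -9, 8, 2, 2]
j=3: vals[3] = (-9)-8 = -17 → [5, 0, -9, -17, 2, 2]
j=4: vals[4] = (-17)-2 = -19 → [5, 0, -9, -17, -19, 2]
j=5: vals[5] = (-19)-2 = -21 → [5, 0, -9, -17, -19, -21]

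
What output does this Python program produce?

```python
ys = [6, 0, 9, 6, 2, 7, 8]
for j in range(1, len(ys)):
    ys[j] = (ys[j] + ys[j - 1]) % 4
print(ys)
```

[6, 2, 3, 1, 3, 2, 2]

j=1: ys[1] = (0+6)%4 = 2 → [6, 2, 9, 6, 2, 7, 8]
j=2: ys[2] = (9+2)%4 = 3 → [6, 2, 3, 6, 2, 7, 8]
j=3: ys[3] = (6+3)%4 = 1 → [6, 2, 3, 1, 2, 7, 8]
j=4: ys[4] = (2+1)%4 = 3 → [6, 2, 3, 1, 3, 7, 8]
j=5: ys[5] = (7+3)%4 = 2 → [6, 2, 3, 1, 3, 2, 8]
j=6: ys[6] = (8+2)%4 = 2 → [6, 2, 3, 1, 3, 2, 2]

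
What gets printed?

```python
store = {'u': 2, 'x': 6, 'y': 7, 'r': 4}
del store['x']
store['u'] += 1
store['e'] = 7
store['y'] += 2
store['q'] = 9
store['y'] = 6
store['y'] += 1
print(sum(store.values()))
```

del 'x' → {'u': 2, 'y': 7, 'r': 4}
store['u'] = 2+1 = 3 → {'u': 3, 'y': 7, 'r': 4}
store['e'] = 7 → {'u': 3, 'y': 7, 'r': 4, 'e': 7}
store['y'] = 7+2 = 9 → {'u': 3, 'y': 9, 'r': 4, 'e': 7}
store['q'] = 9 → {'u': 3, 'y': 9, 'r': 4, 'e': 7, 'q': 9}
store['y'] = 6 → {'u': 3, 'y': 6, 'r': 4, 'e': 7, 'q': 9}
store['y'] = 6+1 = 7 → {'u': 3, 'y': 7, 'r': 4, 'e': 7, 'q': 9}
sum of values = 30

30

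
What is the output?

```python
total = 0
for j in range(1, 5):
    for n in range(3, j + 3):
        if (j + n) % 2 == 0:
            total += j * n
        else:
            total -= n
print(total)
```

j=1,n=3: even sum, total = 0+3 = 3
j=2,n=3: odd sum, total = 3-3 = 0
j=2,n=4: even sum, total = 0+8 = 8
j=3,n=3: even sum, total = 8+9 = 17
j=3,n=4: odd sum, total = 17-4 = 13
j=3,n=5: even sum, total = 13+15 = 28
j=4,n=3: odd sum, total = 28-3 = 25
j=4,n=4: even sum, total = 25+16 = 41
j=4,n=5: odd sum, total = 41-5 = 36
j=4,n=6: even sum, total = 36+24 = 60

60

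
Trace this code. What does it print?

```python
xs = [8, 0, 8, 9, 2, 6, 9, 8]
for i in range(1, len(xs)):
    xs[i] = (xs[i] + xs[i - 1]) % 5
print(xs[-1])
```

i=1: xs[1] = (0+8)%5 = 3 → [8, 3, 8, 9, 2, 6, 9, 8]
i=2: xs[2] = (8+3)%5 = 1 → [8, 3, 1, 9, 2, 6, 9, 8]
i=3: xs[3] = (9+1)%5 = 0 → [8, 3, 1, 0, 2, 6, 9, 8]
i=4: xs[4] = (2+0)%5 = 2 → [8, 3, 1, 0, 2, 6, 9, 8]
i=5: xs[5] = (6+2)%5 = 3 → [8, 3, 1, 0, 2, 3, 9, 8]
i=6: xs[6] = (9+3)%5 = 2 → [8, 3, 1, 0, 2, 3, 2, 8]
i=7: xs[7] = (8+2)%5 = 0 → [8, 3, 1, 0, 2, 3, 2, 0]

0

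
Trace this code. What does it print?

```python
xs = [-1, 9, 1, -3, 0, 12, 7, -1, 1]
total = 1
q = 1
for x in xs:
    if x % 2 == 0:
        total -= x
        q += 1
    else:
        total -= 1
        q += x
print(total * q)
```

x=-1: not even, total = 1-1 = 0; q=0
x=9: not even, total = 0-1 = -1; q=9
x=1: not even, total = (-1)-1 = -2; q=10
x=-3: not even, total = (-2)-1 = -3; q=7
x=0: even, total = (-3)-0 = -3; q=8
x=12: even, total = (-3)-12 = -15; q=9
x=7: not even, total = (-15)-1 = -16; q=16
x=-1: not even, total = (-16)-1 = -17; q=15
x=1: not even, total = (-17)-1 = -18; q=16
total*q = (-18)*16 = -288

-288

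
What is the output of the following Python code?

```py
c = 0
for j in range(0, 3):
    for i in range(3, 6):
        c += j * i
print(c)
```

36

j=0,i=3: c = 0+0 = 0
j=0,i=4: c = 0+0 = 0
j=0,i=5: c = 0+0 = 0
j=1,i=3: c = 0+3 = 3
j=1,i=4: c = 3+4 = 7
j=1,i=5: c = 7+5 = 12
j=2,i=3: c = 12+6 = 18
j=2,i=4: c = 18+8 = 26
j=2,i=5: c = 26+10 = 36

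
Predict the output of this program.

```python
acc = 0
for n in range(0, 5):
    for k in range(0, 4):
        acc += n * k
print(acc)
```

n=0,k=0: acc = 0+0 = 0
n=0,k=1: acc = 0+0 = 0
n=0,k=2: acc = 0+0 = 0
n=0,k=3: acc = 0+0 = 0
n=1,k=0: acc = 0+0 = 0
n=1,k=1: acc = 0+1 = 1
n=1,k=2: acc = 1+2 = 3
n=1,k=3: acc = 3+3 = 6
n=2,k=0: acc = 6+0 = 6
n=2,k=1: acc = 6+2 = 8
n=2,k=2: acc = 8+4 = 12
n=2,k=3: acc = 12+6 = 18
n=3,k=0: acc = 18+0 = 18
n=3,k=1: acc = 18+3 = 21
n=3,k=2: acc = 21+6 = 27
n=3,k=3: acc = 27+9 = 36
n=4,k=0: acc = 36+0 = 36
n=4,k=1: acc = 36+4 = 40
n=4,k=2: acc = 40+8 = 48
n=4,k=3: acc = 48+12 = 60

60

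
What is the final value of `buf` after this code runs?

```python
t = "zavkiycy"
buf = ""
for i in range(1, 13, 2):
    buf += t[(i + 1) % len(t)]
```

'viczvi'

i=1: add t[2]='v' → 'v'
i=3: add t[4]='i' → 'vi'
i=5: add t[6]='c' → 'vic'
i=7: add t[0]='z' → 'vicz'
i=9: add t[2]='v' → 'viczv'
i=11: add t[4]='i' → 'viczvi'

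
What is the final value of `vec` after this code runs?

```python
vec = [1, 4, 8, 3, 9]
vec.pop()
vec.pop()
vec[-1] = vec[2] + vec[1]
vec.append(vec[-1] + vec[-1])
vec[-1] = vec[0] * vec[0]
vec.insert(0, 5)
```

[5, 1, 4, 12, 1]

pop() removes 9 → [1, 4, 8, 3]
pop() removes 3 → [1, 4, 8]
vec[-1] = vec[2]+vec[1] = 8+4 = 12 → [1, 4, 12]
append vec[-1]+vec[-1] = 12+12 = 24 → [1, 4, 12, 24]
vec[-1] = vec[0]*vec[0] = 1*1 = 1 → [1, 4, 12, 1]
insert 5 at 0 → [5, 1, 4, 12, 1]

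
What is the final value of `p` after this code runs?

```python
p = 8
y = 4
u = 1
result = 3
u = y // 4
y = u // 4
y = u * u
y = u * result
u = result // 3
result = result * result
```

u = 4//4 = 1
y = 1//4 = 0
y = 1*1 = 1
y = 1*3 = 3
u = 3//3 = 1
result = 3*3 = 9

8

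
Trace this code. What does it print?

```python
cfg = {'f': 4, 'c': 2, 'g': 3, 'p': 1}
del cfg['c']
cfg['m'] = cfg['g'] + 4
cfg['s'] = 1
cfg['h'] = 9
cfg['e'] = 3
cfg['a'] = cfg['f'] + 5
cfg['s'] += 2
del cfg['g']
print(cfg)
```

del 'c' → {'f': 4, 'g': 3, 'p': 1}
cfg['m'] = cfg['g']+4 = 7 → {'f': 4, 'g': 3, 'p': 1, 'm': 7}
cfg['s'] = 1 → {'f': 4, 'g': 3, 'p': 1, 'm': 7, 's': 1}
cfg['h'] = 9 → {'f': 4, 'g': 3, 'p': 1, 'm': 7, 's': 1, 'h': 9}
cfg['e'] = 3 → {'f': 4, 'g': 3, 'p': 1, 'm': 7, 's': 1, 'h': 9, 'e': 3}
cfg['a'] = cfg['f']+5 = 9 → {'f': 4, 'g': 3, 'p': 1, 'm': 7, 's': 1, 'h': 9, 'e': 3, 'a': 9}
cfg['s'] = 1+2 = 3 → {'f': 4, 'g': 3, 'p': 1, 'm': 7, 's': 3, 'h': 9, 'e': 3, 'a': 9}
del 'g' → {'f': 4, 'p': 1, 'm': 7, 's': 3, 'h': 9, 'e': 3, 'a': 9}

{'f': 4, 'p': 1, 'm': 7, 's': 3, 'h': 9, 'e': 3, 'a': 9}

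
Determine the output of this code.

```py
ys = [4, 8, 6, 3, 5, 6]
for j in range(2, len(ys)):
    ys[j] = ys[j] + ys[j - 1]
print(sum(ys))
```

93

j=2: ys[2] = 6+8 = 14 → [4, 8, 14, 3, 5, 6]
j=3: ys[3] = 3+14 = 17 → [4, 8, 14, 17, 5, 6]
j=4: ys[4] = 5+17 = 22 → [4, 8, 14, 17, 22, 6]
j=5: ys[5] = 6+22 = 28 → [4, 8, 14, 17, 22, 28]
sum = 93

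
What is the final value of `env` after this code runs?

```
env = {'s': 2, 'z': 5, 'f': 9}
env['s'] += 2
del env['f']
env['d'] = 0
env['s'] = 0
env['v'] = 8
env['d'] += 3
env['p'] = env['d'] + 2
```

env['s'] = 2+2 = 4 → {'s': 4, 'z': 5, 'f': 9}
del 'f' → {'s': 4, 'z': 5}
env['d'] = 0 → {'s': 4, 'z': 5, 'd': 0}
env['s'] = 0 → {'s': 0, 'z': 5, 'd': 0}
env['v'] = 8 → {'s': 0, 'z': 5, 'd': 0, 'v': 8}
env['d'] = 0+3 = 3 → {'s': 0, 'z': 5, 'd': 3, 'v': 8}
env['p'] = env['d']+2 = 5 → {'s': 0, 'z': 5, 'd': 3, 'v': 8, 'p': 5}

{'s': 0, 'z': 5, 'd': 3, 'v': 8, 'p': 5}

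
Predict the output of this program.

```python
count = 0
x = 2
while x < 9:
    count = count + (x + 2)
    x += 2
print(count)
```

x=2: count = 0+4 = 4
x=4: count = 4+6 = 10
x=6: count = 10+8 = 18
x=8: count = 18+10 = 28

28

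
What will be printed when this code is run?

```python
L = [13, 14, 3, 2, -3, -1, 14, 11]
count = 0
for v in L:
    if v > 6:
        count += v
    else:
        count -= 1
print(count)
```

v=13: >6, count = 0+13 = 13
v=14: >6, count = 13+14 = 27
v=3: not >6, count = 27-1 = 26
v=2: not >6, count = 26-1 = 25
v=-3: not >6, count = 25-1 = 24
v=-1: not >6, count = 24-1 = 23
v=14: >6, count = 23+14 = 37
v=11: >6, count = 37+11 = 48

48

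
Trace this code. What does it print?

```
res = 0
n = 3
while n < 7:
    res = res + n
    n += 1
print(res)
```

n=3: res = 0+3 = 3
n=4: res = 3+4 = 7
n=5: res = 7+5 = 12
n=6: res = 12+6 = 18

18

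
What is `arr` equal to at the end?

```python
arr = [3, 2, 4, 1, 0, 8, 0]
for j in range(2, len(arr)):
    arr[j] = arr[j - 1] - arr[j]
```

j=2: arr[2] = 2-4 = -2 → [3, 2, -2, 1, 0, 8, 0]
j=3: arr[3] = (-2)-1 = -3 → [3, 2, -2, -3, 0, 8, 0]
j=4: arr[4] = (-3)-0 = -3 → [3, 2, -2, -3, -3, 8, 0]
j=5: arr[5] = (-3)-8 = -11 → [3, 2, -2, -3, -3, -11, 0]
j=6: arr[6] = (-11)-0 = -11 → [3, 2, -2, -3, -3, -11, -11]

[3, 2, -2, -3, -3, -11, -11]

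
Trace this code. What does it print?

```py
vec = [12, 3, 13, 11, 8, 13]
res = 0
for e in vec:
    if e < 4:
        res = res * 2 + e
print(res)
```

3

e=12: not <4
e=3: <4, res = 0*2+3 = 3
e=13: not <4
e=11: not <4
e=8: not <4
e=13: not <4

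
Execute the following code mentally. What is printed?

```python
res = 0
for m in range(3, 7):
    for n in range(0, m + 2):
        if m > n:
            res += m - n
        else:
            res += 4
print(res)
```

m=3,n=0: 3>0, res = 0+3 = 3
m=3,n=1: 3>1, res = 3+2 = 5
m=3,n=2: 3>2, res = 5+1 = 6
m=3,n=3: not 3>3, res = 6+4 = 10
m=3,n=4: not 3>4, res = 10+4 = 14
m=4,n=0: 4>0, res = 14+4 = 18
m=4,n=1: 4>1, res = 18+3 = 21
m=4,n=2: 4>2, res = 21+2 = 23
m=4,n=3: 4>3, res = 23+1 = 24
m=4,n=4: not 4>4, res = 24+4 = 28
m=4,n=5: not 4>5, res = 28+4 = 32
m=5,n=0: 5>0, res = 32+5 = 37
m=5,n=1: 5>1, res = 37+4 = 41
m=5,n=2: 5>2, res = 41+3 = 44
m=5,n=3: 5>3, res = 44+2 = 46
m=5,n=4: 5>4, res = 46+1 = 47
m=5,n=5: not 5>5, res = 47+4 = 51
m=5,n=6: not 5>6, res = 51+4 = 55
m=6,n=0: 6>0, res = 55+6 = 61
m=6,n=1: 6>1, res = 61+5 = 66
m=6,n=2: 6>2, res = 66+4 = 70
m=6,n=3: 6>3, res = 70+3 = 73
m=6,n=4: 6>4, res = 73+2 = 75
m=6,n=5: 6>5, res = 75+1 = 76
m=6,n=6: not 6>6, res = 76+4 = 80
m=6,n=7: not 6>7, res = 80+4 = 84

84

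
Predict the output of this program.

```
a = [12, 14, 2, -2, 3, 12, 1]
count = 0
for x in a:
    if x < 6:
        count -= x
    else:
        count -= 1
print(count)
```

x=12: not <6, count = 0-1 = -1
x=14: not <6, count = (-1)-1 = -2
x=2: <6, count = (-2)-2 = -4
x=-2: <6, count = (-4)-(-2) = -2
x=3: <6, count = (-2)-3 = -5
x=12: not <6, count = (-5)-1 = -6
x=1: <6, count = (-6)-1 = -7

-7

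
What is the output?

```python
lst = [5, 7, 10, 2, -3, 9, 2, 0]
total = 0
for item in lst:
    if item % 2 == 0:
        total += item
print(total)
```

14

item=5: not even
item=7: not even
item=10: even, total = 0+10 = 10
item=2: even, total = 10+2 = 12
item=-3: not even
item=9: not even
item=2: even, total = 12+2 = 14
item=0: even, total = 14+0 = 14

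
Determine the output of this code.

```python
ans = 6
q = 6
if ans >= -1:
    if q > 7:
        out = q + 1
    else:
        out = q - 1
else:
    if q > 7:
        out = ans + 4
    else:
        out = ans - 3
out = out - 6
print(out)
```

-1

ans=6, q=6
ans >= -1 is True; q > 7 is False
→ out = q - 1 = 5
out = 5-6 = -1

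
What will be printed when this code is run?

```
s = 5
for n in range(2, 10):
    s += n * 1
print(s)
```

n=2: s = 5+2*1 = 7
n=3: s = 7+3*1 = 10
n=4: s = 10+4*1 = 14
n=5: s = 14+5*1 = 19
n=6: s = 19+6*1 = 25
n=7: s = 25+7*1 = 32
n=8: s = 32+8*1 = 40
n=9: s = 40+9*1 = 49

49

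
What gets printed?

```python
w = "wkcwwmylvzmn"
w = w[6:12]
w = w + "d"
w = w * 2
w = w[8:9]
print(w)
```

l

slice [6:12] → 'ylvzmn'
+ 'd' → 'ylvzmnd'
repeat ×2 → 'ylvzmndylvzmnd'
slice [8:9] → 'l'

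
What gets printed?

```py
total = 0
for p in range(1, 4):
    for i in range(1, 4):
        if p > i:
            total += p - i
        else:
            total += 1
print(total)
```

p=1,i=1: not 1>1, total = 0+1 = 1
p=1,i=2: not 1>2, total = 1+1 = 2
p=1,i=3: not 1>3, total = 2+1 = 3
p=2,i=1: 2>1, total = 3+1 = 4
p=2,i=2: not 2>2, total = 4+1 = 5
p=2,i=3: not 2>3, total = 5+1 = 6
p=3,i=1: 3>1, total = 6+2 = 8
p=3,i=2: 3>2, total = 8+1 = 9
p=3,i=3: not 3>3, total = 9+1 = 10

10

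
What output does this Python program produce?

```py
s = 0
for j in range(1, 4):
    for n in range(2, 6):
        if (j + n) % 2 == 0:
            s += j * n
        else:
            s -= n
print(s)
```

j=1,n=2: odd sum, s = 0-2 = -2
j=1,n=3: even sum, s = (-2)+3 = 1
j=1,n=4: odd sum, s = 1-4 = -3
j=1,n=5: even sum, s = (-3)+5 = 2
j=2,n=2: even sum, s = 2+4 = 6
j=2,n=3: odd sum, s = 6-3 = 3
j=2,n=4: even sum, s = 3+8 = 11
j=2,n=5: odd sum, s = 11-5 = 6
j=3,n=2: odd sum, s = 6-2 = 4
j=3,n=3: even sum, s = 4+9 = 13
j=3,n=4: odd sum, s = 13-4 = 9
j=3,n=5: even sum, s = 9+15 = 24

24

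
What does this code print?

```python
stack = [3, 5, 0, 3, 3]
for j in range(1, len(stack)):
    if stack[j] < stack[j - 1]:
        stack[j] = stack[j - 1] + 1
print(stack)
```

j=1: 5>=3, unchanged → [3, 5, 0, 3, 3]
j=2: 0<5, stack[2] = 5+1 = 6 → [3, 5, 6, 3, 3]
j=3: 3<6, stack[3] = 6+1 = 7 → [3, 5, 6, 7, 3]
j=4: 3<7, stack[4] = 7+1 = 8 → [3, 5, 6, 7, 8]

[3, 5, 6, 7, 8]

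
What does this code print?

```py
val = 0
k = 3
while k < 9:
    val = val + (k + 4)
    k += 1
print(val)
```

57

k=3: val = 0+7 = 7
k=4: val = 7+8 = 15
k=5: val = 15+9 = 24
k=6: val = 24+10 = 34
k=7: val = 34+11 = 45
k=8: val = 45+12 = 57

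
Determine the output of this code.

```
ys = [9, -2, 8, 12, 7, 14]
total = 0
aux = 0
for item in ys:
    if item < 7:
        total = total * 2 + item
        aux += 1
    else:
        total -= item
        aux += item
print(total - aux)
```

-112

item=9: not <7, total = 0-9 = -9; aux=9
item=-2: <7, total = (-9)*2+(-2) = -20; aux=10
item=8: not <7, total = (-20)-8 = -28; aux=18
item=12: not <7, total = (-28)-12 = -40; aux=30
item=7: not <7, total = (-40)-7 = -47; aux=37
item=14: not <7, total = (-47)-14 = -61; aux=51
total-aux = (-61)-51 = -112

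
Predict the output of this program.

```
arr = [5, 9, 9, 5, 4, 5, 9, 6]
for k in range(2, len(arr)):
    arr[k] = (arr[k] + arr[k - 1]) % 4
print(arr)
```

k=2: arr[2] = (9+9)%4 = 2 → [5, 9, 2, 5, 4, 5, 9, 6]
k=3: arr[3] = (5+2)%4 = 3 → [5, 9, 2, 3, 4, 5, 9, 6]
k=4: arr[4] = (4+3)%4 = 3 → [5, 9, 2, 3, 3, 5, 9, 6]
k=5: arr[5] = (5+3)%4 = 0 → [5, 9, 2, 3, 3, 0, 9, 6]
k=6: arr[6] = (9+0)%4 = 1 → [5, 9, 2, 3, 3, 0, 1, 6]
k=7: arr[7] = (6+1)%4 = 3 → [5, 9, 2, 3, 3, 0, 1, 3]

[5, 9, 2, 3, 3, 0, 1, 3]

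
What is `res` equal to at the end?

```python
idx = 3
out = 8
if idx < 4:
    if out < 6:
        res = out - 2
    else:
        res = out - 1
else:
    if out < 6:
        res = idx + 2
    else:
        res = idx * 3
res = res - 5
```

idx=3, out=8
idx < 4 is True; out < 6 is False
→ res = out - 1 = 7
res = 7-5 = 2

2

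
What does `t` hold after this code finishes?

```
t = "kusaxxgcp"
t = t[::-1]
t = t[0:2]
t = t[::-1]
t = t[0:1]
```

'c'

reverse → 'pcgxxasuk'
slice [0:2] → 'pc'
reverse → 'cp'
slice [0:1] → 'c'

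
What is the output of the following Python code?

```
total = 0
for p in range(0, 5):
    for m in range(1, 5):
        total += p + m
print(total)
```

90

p=0,m=1: total = 0+1 = 1
p=0,m=2: total = 1+2 = 3
p=0,m=3: total = 3+3 = 6
p=0,m=4: total = 6+4 = 10
p=1,m=1: total = 10+2 = 12
p=1,m=2: total = 12+3 = 15
p=1,m=3: total = 15+4 = 19
p=1,m=4: total = 19+5 = 24
p=2,m=1: total = 24+3 = 27
p=2,m=2: total = 27+4 = 31
p=2,m=3: total = 31+5 = 36
p=2,m=4: total = 36+6 = 42
p=3,m=1: total = 42+4 = 46
p=3,m=2: total = 46+5 = 51
p=3,m=3: total = 51+6 = 57
p=3,m=4: total = 57+7 = 64
p=4,m=1: total = 64+5 = 69
p=4,m=2: total = 69+6 = 75
p=4,m=3: total = 75+7 = 82
p=4,m=4: total = 82+8 = 90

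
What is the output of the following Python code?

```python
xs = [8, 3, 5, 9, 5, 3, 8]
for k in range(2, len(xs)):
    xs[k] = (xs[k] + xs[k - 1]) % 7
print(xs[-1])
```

k=2: xs[2] = (5+3)%7 = 1 → [8, 3, 1, 9, 5, 3, 8]
k=3: xs[3] = (9+1)%7 = 3 → [8, 3, 1, 3, 5, 3, 8]
k=4: xs[4] = (5+3)%7 = 1 → [8, 3, 1, 3, 1, 3, 8]
k=5: xs[5] = (3+1)%7 = 4 → [8, 3, 1, 3, 1, 4, 8]
k=6: xs[6] = (8+4)%7 = 5 → [8, 3, 1, 3, 1, 4, 5]

5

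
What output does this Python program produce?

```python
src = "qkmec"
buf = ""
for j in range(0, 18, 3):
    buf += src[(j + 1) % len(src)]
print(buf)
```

kcmqek

j=0: add src[1]='k' → 'k'
j=3: add src[4]='c' → 'kc'
j=6: add src[2]='m' → 'kcm'
j=9: add src[0]='q' → 'kcmq'
j=12: add src[3]='e' → 'kcmqe'
j=15: add src[1]='k' → 'kcmqek'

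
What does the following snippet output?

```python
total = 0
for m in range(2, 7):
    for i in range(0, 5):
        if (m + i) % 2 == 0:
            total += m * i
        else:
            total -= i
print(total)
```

m=2,i=0: even sum, total = 0+0 = 0
m=2,i=1: odd sum, total = 0-1 = -1
m=2,i=2: even sum, total = (-1)+4 = 3
m=2,i=3: odd sum, total = 3-3 = 0
m=2,i=4: even sum, total = 0+8 = 8
m=3,i=0: odd sum, total = 8-0 = 8
m=3,i=1: even sum, total = 8+3 = 11
m=3,i=2: odd sum, total = 11-2 = 9
m=3,i=3: even sum, total = 9+9 = 18
m=3,i=4: odd sum, total = 18-4 = 14
m=4,i=0: even sum, total = 14+0 = 14
m=4,i=1: odd sum, total = 14-1 = 13
m=4,i=2: even sum, total = 13+8 = 21
m=4,i=3: odd sum, total = 21-3 = 18
m=4,i=4: even sum, total = 18+16 = 34
m=5,i=0: odd sum, total = 34-0 = 34
m=5,i=1: even sum, total = 34+5 = 39
m=5,i=2: odd sum, total = 39-2 = 37
m=5,i=3: even sum, total = 37+15 = 52
m=5,i=4: odd sum, total = 52-4 = 48
m=6,i=0: even sum, total = 48+0 = 48
m=6,i=1: odd sum, total = 48-1 = 47
m=6,i=2: even sum, total = 47+12 = 59
m=6,i=3: odd sum, total = 59-3 = 56
m=6,i=4: even sum, total = 56+24 = 80

80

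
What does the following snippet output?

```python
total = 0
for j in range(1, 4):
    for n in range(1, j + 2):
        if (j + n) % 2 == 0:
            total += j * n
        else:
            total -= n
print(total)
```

j=1,n=1: even sum, total = 0+1 = 1
j=1,n=2: odd sum, total = 1-2 = -1
j=2,n=1: odd sum, total = (-1)-1 = -2
j=2,n=2: even sum, total = (-2)+4 = 2
j=2,n=3: odd sum, total = 2-3 = -1
j=3,n=1: even sum, total = (-1)+3 = 2
j=3,n=2: odd sum, total = 2-2 = 0
j=3,n=3: even sum, total = 0+9 = 9
j=3,n=4: odd sum, total = 9-4 = 5

5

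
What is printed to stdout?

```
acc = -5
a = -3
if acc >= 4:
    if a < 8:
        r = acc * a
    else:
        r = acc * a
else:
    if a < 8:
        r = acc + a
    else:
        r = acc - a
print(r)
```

acc=-5, a=-3
acc >= 4 is False; a < 8 is True
→ r = acc + a = -8

-8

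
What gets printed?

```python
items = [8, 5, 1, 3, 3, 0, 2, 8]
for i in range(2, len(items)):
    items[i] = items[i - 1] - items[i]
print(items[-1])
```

i=2: items[2] = 5-1 = 4 → [8, 5, 4, 3, 3, 0, 2, 8]
i=3: items[3] = 4-3 = 1 → [8, 5, 4, 1, 3, 0, 2, 8]
i=4: items[4] = 1-3 = -2 → [8, 5, 4, 1, -2, 0, 2, 8]
i=5: items[5] = (-2)-0 = -2 → [8, 5, 4, 1, -2, -2, 2, 8]
i=6: items[6] = (-2)-2 = -4 → [8, 5, 4, 1, -2, -2, -4, 8]
i=7: items[7] = (-4)-8 = -12 → [8, 5, 4, 1, -2, -2, -4, -12]

-12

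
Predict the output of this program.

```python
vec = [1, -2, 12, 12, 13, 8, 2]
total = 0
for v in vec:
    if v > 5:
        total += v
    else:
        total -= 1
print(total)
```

42

v=1: not >5, total = 0-1 = -1
v=-2: not >5, total = (-1)-1 = -2
v=12: >5, total = (-2)+12 = 10
v=12: >5, total = 10+12 = 22
v=13: >5, total = 22+13 = 35
v=8: >5, total = 35+8 = 43
v=2: not >5, total = 43-1 = 42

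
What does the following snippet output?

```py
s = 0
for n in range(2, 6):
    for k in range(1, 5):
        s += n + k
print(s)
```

96

n=2,k=1: s = 0+3 = 3
n=2,k=2: s = 3+4 = 7
n=2,k=3: s = 7+5 = 12
n=2,k=4: s = 12+6 = 18
n=3,k=1: s = 18+4 = 22
n=3,k=2: s = 22+5 = 27
n=3,k=3: s = 27+6 = 33
n=3,k=4: s = 33+7 = 40
n=4,k=1: s = 40+5 = 45
n=4,k=2: s = 45+6 = 51
n=4,k=3: s = 51+7 = 58
n=4,k=4: s = 58+8 = 66
n=5,k=1: s = 66+6 = 72
n=5,k=2: s = 72+7 = 79
n=5,k=3: s = 79+8 = 87
n=5,k=4: s = 87+9 = 96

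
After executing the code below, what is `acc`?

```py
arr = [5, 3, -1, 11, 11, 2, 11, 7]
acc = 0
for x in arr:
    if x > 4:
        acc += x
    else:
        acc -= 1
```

x=5: >4, acc = 0+5 = 5
x=3: not >4, acc = 5-1 = 4
x=-1: not >4, acc = 4-1 = 3
x=11: >4, acc = 3+11 = 14
x=11: >4, acc = 14+11 = 25
x=2: not >4, acc = 25-1 = 24
x=11: >4, acc = 24+11 = 35
x=7: >4, acc = 35+7 = 42

42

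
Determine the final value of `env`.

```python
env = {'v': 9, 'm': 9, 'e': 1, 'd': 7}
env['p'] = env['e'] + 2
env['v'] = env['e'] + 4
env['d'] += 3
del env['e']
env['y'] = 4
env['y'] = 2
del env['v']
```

env['p'] = env['e']+2 = 3 → {'v': 9, 'm': 9, 'e': 1, 'd': 7, 'p': 3}
env['v'] = env['e']+4 = 5 → {'v': 5, 'm': 9, 'e': 1, 'd': 7, 'p': 3}
env['d'] = 7+3 = 10 → {'v': 5, 'm': 9, 'e': 1, 'd': 10, 'p': 3}
del 'e' → {'v': 5, 'm': 9, 'd': 10, 'p': 3}
env['y'] = 4 → {'v': 5, 'm': 9, 'd': 10, 'p': 3, 'y': 4}
env['y'] = 2 → {'v': 5, 'm': 9, 'd': 10, 'p': 3, 'y': 2}
del 'v' → {'m': 9, 'd': 10, 'p': 3, 'y': 2}

{'m': 9, 'd': 10, 'p': 3, 'y': 2}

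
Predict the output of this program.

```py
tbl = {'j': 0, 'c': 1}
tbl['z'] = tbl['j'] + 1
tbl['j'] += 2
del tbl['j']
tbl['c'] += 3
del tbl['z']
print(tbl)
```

tbl['z'] = tbl['j']+1 = 1 → {'j': 0, 'c': 1, 'z': 1}
tbl['j'] = 0+2 = 2 → {'j': 2, 'c': 1, 'z': 1}
del 'j' → {'c': 1, 'z': 1}
tbl['c'] = 1+3 = 4 → {'c': 4, 'z': 1}
del 'z' → {'c': 4}

{'c': 4}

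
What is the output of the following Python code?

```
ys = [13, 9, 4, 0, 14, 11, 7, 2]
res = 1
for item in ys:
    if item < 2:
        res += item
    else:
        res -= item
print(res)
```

-59

item=13: not <2, res = 1-13 = -12
item=9: not <2, res = (-12)-9 = -21
item=4: not <2, res = (-21)-4 = -25
item=0: <2, res = (-25)+0 = -25
item=14: not <2, res = (-25)-14 = -39
item=11: not <2, res = (-39)-11 = -50
item=7: not <2, res = (-50)-7 = -57
item=2: not <2, res = (-57)-2 = -59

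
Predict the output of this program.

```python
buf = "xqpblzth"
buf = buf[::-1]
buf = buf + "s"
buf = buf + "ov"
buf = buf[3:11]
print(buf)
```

lbpqxsov

reverse → 'htzlbpqx'
+ 's' → 'htzlbpqxs'
+ 'ov' → 'htzlbpqxsov'
slice [3:11] → 'lbpqxsov'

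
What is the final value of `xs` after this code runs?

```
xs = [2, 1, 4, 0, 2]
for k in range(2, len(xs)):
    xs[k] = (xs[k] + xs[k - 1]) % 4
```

[2, 1, 1, 1, 3]

k=2: xs[2] = (4+1)%4 = 1 → [2, 1, 1, 0, 2]
k=3: xs[3] = (0+1)%4 = 1 → [2, 1, 1, 1, 2]
k=4: xs[4] = (2+1)%4 = 3 → [2, 1, 1, 1, 3]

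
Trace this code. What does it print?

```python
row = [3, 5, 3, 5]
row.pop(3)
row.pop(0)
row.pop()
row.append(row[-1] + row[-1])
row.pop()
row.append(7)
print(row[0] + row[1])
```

pop(3) removes 5 → [3, 5, 3]
pop(0) removes 3 → [5, 3]
pop() removes 3 → [5]
append row[-1]+row[-1] = 5+5 = 10 → [5, 10]
pop() removes 10 → [5]
append 7 → [5, 7]
row[0]+row[1] = 5+7 = 12

12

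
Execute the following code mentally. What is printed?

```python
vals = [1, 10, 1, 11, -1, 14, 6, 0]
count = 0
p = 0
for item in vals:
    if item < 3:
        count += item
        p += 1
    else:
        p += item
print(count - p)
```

-44

item=1: <3, count = 0+1 = 1; p=1
item=10: not <3; p=11
item=1: <3, count = 1+1 = 2; p=12
item=11: not <3; p=23
item=-1: <3, count = 2+(-1) = 1; p=24
item=14: not <3; p=38
item=6: not <3; p=44
item=0: <3, count = 1+0 = 1; p=45
count-p = 1-45 = -44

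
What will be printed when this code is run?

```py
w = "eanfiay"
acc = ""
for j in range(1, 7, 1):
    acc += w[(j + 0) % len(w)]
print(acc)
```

anfiay

j=1: add w[1]='a' → 'a'
j=2: add w[2]='n' → 'an'
j=3: add w[3]='f' → 'anf'
j=4: add w[4]='i' → 'anfi'
j=5: add w[5]='a' → 'anfia'
j=6: add w[6]='y' → 'anfiay'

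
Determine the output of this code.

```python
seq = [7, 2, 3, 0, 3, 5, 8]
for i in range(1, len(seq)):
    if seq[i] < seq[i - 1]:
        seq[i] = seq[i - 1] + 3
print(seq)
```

i=1: 2<7, seq[1] = 7+3 = 10 → [7, 10, 3, 0, 3, 5, 8]
i=2: 3<10, seq[2] = 10+3 = 13 → [7, 10, 13, 0, 3, 5, 8]
i=3: 0<13, seq[3] = 13+3 = 16 → [7, 10, 13, 16, 3, 5, 8]
i=4: 3<16, seq[4] = 16+3 = 19 → [7, 10, 13, 16, 19, 5, 8]
i=5: 5<19, seq[5] = 19+3 = 22 → [7, 10, 13, 16, 19, 22, 8]
i=6: 8<22, seq[6] = 22+3 = 25 → [7, 10, 13, 16, 19, 22, 25]

[7, 10, 13, 16, 19, 22, 25]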